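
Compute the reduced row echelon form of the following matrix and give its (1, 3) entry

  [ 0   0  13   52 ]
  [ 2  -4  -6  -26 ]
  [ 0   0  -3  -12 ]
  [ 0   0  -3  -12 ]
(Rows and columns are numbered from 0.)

4

r1 <-> r2
r1 ← 1/2·r1
r2 ← 1/13·r2
r3 ← r3 + 3·r2
r4 ← r4 + 3·r2
r1 ← r1 + 3·r2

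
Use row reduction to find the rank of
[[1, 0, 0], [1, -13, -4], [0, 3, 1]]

rank = 3

ρ2 ← ρ2 − ρ1
  [ 1    0   0 ]
  [ 0  -13  -4 ]
  [ 0    3   1 ]
ρ2 ← -1/13·ρ2
  [ 1  0     0 ]
  [ 0  1  4/13 ]
  [ 0  3     1 ]
ρ3 ← ρ3 − 3·ρ2
  [ 1  0     0 ]
  [ 0  1  4/13 ]
  [ 0  0  1/13 ]
ρ3 ← 13·ρ3
  [ 1  0     0 ]
  [ 0  1  4/13 ]
  [ 0  0     1 ]
ρ2 ← ρ2 − 4/13·ρ3
  [ 1  0  0 ]
  [ 0  1  0 ]
  [ 0  0  1 ]
The reduced form has 3 nonzero rows.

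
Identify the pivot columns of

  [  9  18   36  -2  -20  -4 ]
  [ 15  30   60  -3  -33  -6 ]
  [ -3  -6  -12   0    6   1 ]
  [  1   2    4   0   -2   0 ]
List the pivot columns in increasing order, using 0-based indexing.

R1 ← 1/9·R1
  [  1   2    4  -2/9  -20/9  -4/9 ]
  [ 15  30   60    -3    -33    -6 ]
  [ -3  -6  -12     0      6     1 ]
  [  1   2    4     0     -2     0 ]
R2 ← R2 − 15·R1
  [  1   2    4  -2/9  -20/9  -4/9 ]
  [  0   0    0   1/3    1/3   2/3 ]
  [ -3  -6  -12     0      6     1 ]
  [  1   2    4     0     -2     0 ]
R3 ← R3 + 3·R1
  [ 1  2  4  -2/9  -20/9  -4/9 ]
  [ 0  0  0   1/3    1/3   2/3 ]
  [ 0  0  0  -2/3   -2/3  -1/3 ]
  [ 1  2  4     0     -2     0 ]
R4 ← R4 − R1
  [ 1  2  4  -2/9  -20/9  -4/9 ]
  [ 0  0  0   1/3    1/3   2/3 ]
  [ 0  0  0  -2/3   -2/3  -1/3 ]
  [ 0  0  0   2/9    2/9   4/9 ]
R2 ← 3·R2
  [ 1  2  4  -2/9  -20/9  -4/9 ]
  [ 0  0  0     1      1     2 ]
  [ 0  0  0  -2/3   -2/3  -1/3 ]
  [ 0  0  0   2/9    2/9   4/9 ]
R3 ← R3 + 2/3·R2
  [ 1  2  4  -2/9  -20/9  -4/9 ]
  [ 0  0  0     1      1     2 ]
  [ 0  0  0     0      0     1 ]
  [ 0  0  0   2/9    2/9   4/9 ]
R4 ← R4 − 2/9·R2
  [ 1  2  4  -2/9  -20/9  -4/9 ]
  [ 0  0  0     1      1     2 ]
  [ 0  0  0     0      0     1 ]
  [ 0  0  0     0      0     0 ]
R2 ← R2 − 2·R3
  [ 1  2  4  -2/9  -20/9  -4/9 ]
  [ 0  0  0     1      1     0 ]
  [ 0  0  0     0      0     1 ]
  [ 0  0  0     0      0     0 ]
R1 ← R1 + 4/9·R3
  [ 1  2  4  -2/9  -20/9  0 ]
  [ 0  0  0     1      1  0 ]
  [ 0  0  0     0      0  1 ]
  [ 0  0  0     0      0  0 ]
R1 ← R1 + 2/9·R2
  [ 1  2  4  0  -2  0 ]
  [ 0  0  0  1   1  0 ]
  [ 0  0  0  0   0  1 ]
  [ 0  0  0  0   0  0 ]
Pivot columns are the columns containing a leading 1.

0, 3, 5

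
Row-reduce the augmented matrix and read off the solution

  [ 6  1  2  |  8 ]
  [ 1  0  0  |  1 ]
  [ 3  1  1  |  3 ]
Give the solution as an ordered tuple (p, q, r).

(1, -2, 2)

r1 -> 1/6·r1
  [ 1  1/6  1/3  |  4/3 ]
  [ 1    0    0  |    1 ]
  [ 3    1    1  |    3 ]
r2 -> r2 − r1
  [ 1   1/6   1/3  |   4/3 ]
  [ 0  -1/6  -1/3  |  -1/3 ]
  [ 3     1     1  |     3 ]
r3 -> r3 − 3·r1
  [ 1   1/6   1/3  |   4/3 ]
  [ 0  -1/6  -1/3  |  -1/3 ]
  [ 0   1/2     0  |    -1 ]
r2 -> -6·r2
  [ 1  1/6  1/3  |  4/3 ]
  [ 0    1    2  |    2 ]
  [ 0  1/2    0  |   -1 ]
r3 -> r3 − 1/2·r2
  [ 1  1/6  1/3  |  4/3 ]
  [ 0    1    2  |    2 ]
  [ 0    0   -1  |   -2 ]
r3 -> -1·r3
  [ 1  1/6  1/3  |  4/3 ]
  [ 0    1    2  |    2 ]
  [ 0    0    1  |    2 ]
r2 -> r2 − 2·r3
  [ 1  1/6  1/3  |  4/3 ]
  [ 0    1    0  |   -2 ]
  [ 0    0    1  |    2 ]
r1 -> r1 − 1/3·r3
  [ 1  1/6  0  |  2/3 ]
  [ 0    1  0  |   -2 ]
  [ 0    0  1  |    2 ]
r1 -> r1 − 1/6·r2
  [ 1  0  0  |   1 ]
  [ 0  1  0  |  -2 ]
  [ 0  0  1  |   2 ]
Reading off the last column: p = 1, q = -2, r = 2.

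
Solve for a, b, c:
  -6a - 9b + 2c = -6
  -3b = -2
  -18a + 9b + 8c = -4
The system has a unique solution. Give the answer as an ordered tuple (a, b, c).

Form the augmented matrix and row-reduce:
  [  -6  -9  2  |  -6 ]
  [   0  -3  0  |  -2 ]
  [ -18   9  8  |  -4 ]
R1 → -1/6·R1
  [   1  3/2  -1/3  |   1 ]
  [   0   -3     0  |  -2 ]
  [ -18    9     8  |  -4 ]
R3 → R3 + 18·R1
  [ 1  3/2  -1/3  |   1 ]
  [ 0   -3     0  |  -2 ]
  [ 0   36     2  |  14 ]
R2 → -1/3·R2
  [ 1  3/2  -1/3  |    1 ]
  [ 0    1     0  |  2/3 ]
  [ 0   36     2  |   14 ]
R3 → R3 − 36·R2
  [ 1  3/2  -1/3  |    1 ]
  [ 0    1     0  |  2/3 ]
  [ 0    0     2  |  -10 ]
R3 → 1/2·R3
  [ 1  3/2  -1/3  |    1 ]
  [ 0    1     0  |  2/3 ]
  [ 0    0     1  |   -5 ]
R1 → R1 + 1/3·R3
  [ 1  3/2  0  |  -2/3 ]
  [ 0    1  0  |   2/3 ]
  [ 0    0  1  |    -5 ]
R1 → R1 − 3/2·R2
  [ 1  0  0  |  -5/3 ]
  [ 0  1  0  |   2/3 ]
  [ 0  0  1  |    -5 ]
Reading off the last column: a = -5/3, b = 2/3, c = -5.

(-5/3, 2/3, -5)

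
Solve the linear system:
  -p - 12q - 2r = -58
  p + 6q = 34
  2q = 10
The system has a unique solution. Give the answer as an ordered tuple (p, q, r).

Form the augmented matrix and row-reduce:
  [ -1  -12  -2  |  -58 ]
  [  1    6   0  |   34 ]
  [  0    2   0  |   10 ]
ρ1 ← -1·ρ1
  [ 1  12  2  |  58 ]
  [ 1   6  0  |  34 ]
  [ 0   2  0  |  10 ]
ρ2 ← ρ2 − ρ1
  [ 1  12   2  |   58 ]
  [ 0  -6  -2  |  -24 ]
  [ 0   2   0  |   10 ]
ρ2 ← -1/6·ρ2
  [ 1  12    2  |  58 ]
  [ 0   1  1/3  |   4 ]
  [ 0   2    0  |  10 ]
ρ3 ← ρ3 − 2·ρ2
  [ 1  12     2  |  58 ]
  [ 0   1   1/3  |   4 ]
  [ 0   0  -2/3  |   2 ]
ρ3 ← -3/2·ρ3
  [ 1  12    2  |  58 ]
  [ 0   1  1/3  |   4 ]
  [ 0   0    1  |  -3 ]
ρ2 ← ρ2 − 1/3·ρ3
  [ 1  12  2  |  58 ]
  [ 0   1  0  |   5 ]
  [ 0   0  1  |  -3 ]
ρ1 ← ρ1 − 2·ρ3
  [ 1  12  0  |  64 ]
  [ 0   1  0  |   5 ]
  [ 0   0  1  |  -3 ]
ρ1 ← ρ1 − 12·ρ2
  [ 1  0  0  |   4 ]
  [ 0  1  0  |   5 ]
  [ 0  0  1  |  -3 ]
Reading off the last column: p = 4, q = 5, r = -3.

(4, 5, -3)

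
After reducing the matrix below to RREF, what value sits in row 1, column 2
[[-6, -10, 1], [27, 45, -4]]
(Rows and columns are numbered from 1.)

ρ1 := -1/6·ρ1
  [  1  5/3  -1/6 ]
  [ 27   45    -4 ]
ρ2 := ρ2 − 27·ρ1
  [ 1  5/3  -1/6 ]
  [ 0    0   1/2 ]
ρ2 := 2·ρ2
  [ 1  5/3  -1/6 ]
  [ 0    0     1 ]
ρ1 := ρ1 + 1/6·ρ2
  [ 1  5/3  0 ]
  [ 0    0  1 ]

5/3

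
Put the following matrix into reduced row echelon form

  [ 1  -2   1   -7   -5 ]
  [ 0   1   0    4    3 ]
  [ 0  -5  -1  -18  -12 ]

[[1, 0, 0, 3, 4], [0, 1, 0, 4, 3], [0, 0, 1, -2, -3]]

ρ3 := ρ3 + 5·ρ2
ρ3 := -1·ρ3
ρ1 := ρ1 − ρ3
ρ1 := ρ1 + 2·ρ2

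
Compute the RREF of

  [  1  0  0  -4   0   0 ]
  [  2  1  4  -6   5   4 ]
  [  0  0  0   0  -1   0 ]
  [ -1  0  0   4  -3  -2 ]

ρ2 -> ρ2 − 2·ρ1
  [  1  0  0  -4   0   0 ]
  [  0  1  4   2   5   4 ]
  [  0  0  0   0  -1   0 ]
  [ -1  0  0   4  -3  -2 ]
ρ4 -> ρ4 + ρ1
  [ 1  0  0  -4   0   0 ]
  [ 0  1  4   2   5   4 ]
  [ 0  0  0   0  -1   0 ]
  [ 0  0  0   0  -3  -2 ]
ρ3 -> -1·ρ3
  [ 1  0  0  -4   0   0 ]
  [ 0  1  4   2   5   4 ]
  [ 0  0  0   0   1   0 ]
  [ 0  0  0   0  -3  -2 ]
ρ4 -> ρ4 + 3·ρ3
  [ 1  0  0  -4  0   0 ]
  [ 0  1  4   2  5   4 ]
  [ 0  0  0   0  1   0 ]
  [ 0  0  0   0  0  -2 ]
ρ4 -> -1/2·ρ4
  [ 1  0  0  -4  0  0 ]
  [ 0  1  4   2  5  4 ]
  [ 0  0  0   0  1  0 ]
  [ 0  0  0   0  0  1 ]
ρ2 -> ρ2 − 4·ρ4
  [ 1  0  0  -4  0  0 ]
  [ 0  1  4   2  5  0 ]
  [ 0  0  0   0  1  0 ]
  [ 0  0  0   0  0  1 ]
ρ2 -> ρ2 − 5·ρ3
  [ 1  0  0  -4  0  0 ]
  [ 0  1  4   2  0  0 ]
  [ 0  0  0   0  1  0 ]
  [ 0  0  0   0  0  1 ]

[[1, 0, 0, -4, 0, 0], [0, 1, 4, 2, 0, 0], [0, 0, 0, 0, 1, 0], [0, 0, 0, 0, 0, 1]]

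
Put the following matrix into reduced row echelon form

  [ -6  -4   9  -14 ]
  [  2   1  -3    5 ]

R1 ← -1/6·R1
  [ 1  2/3  -3/2  7/3 ]
  [ 2    1    -3    5 ]
R2 ← R2 − 2·R1
  [ 1   2/3  -3/2  7/3 ]
  [ 0  -1/3     0  1/3 ]
R2 ← -3·R2
  [ 1  2/3  -3/2  7/3 ]
  [ 0    1     0   -1 ]
R1 ← R1 − 2/3·R2
  [ 1  0  -3/2   3 ]
  [ 0  1     0  -1 ]

[[1, 0, -3/2, 3], [0, 1, 0, -1]]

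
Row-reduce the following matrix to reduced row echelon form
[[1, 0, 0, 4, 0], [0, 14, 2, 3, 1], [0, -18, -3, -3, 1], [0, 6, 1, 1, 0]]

R2 -> 1/14·R2
R3 -> R3 + 18·R2
R4 -> R4 − 6·R2
R3 -> -7/3·R3
R4 -> R4 − 1/7·R3
R4 -> 3·R4
R3 -> R3 + 16/3·R4
R2 -> R2 − 1/14·R4
R2 -> R2 − 1/7·R3

[[1, 0, 0, 4, 0], [0, 1, 0, 1/2, 0], [0, 0, 1, -2, 0], [0, 0, 0, 0, 1]]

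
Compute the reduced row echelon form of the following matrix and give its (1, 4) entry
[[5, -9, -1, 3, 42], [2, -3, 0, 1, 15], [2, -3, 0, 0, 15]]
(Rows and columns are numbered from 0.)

-3

r1 -> 1/5·r1
  [ 1  -9/5  -1/5  3/5  42/5 ]
  [ 2    -3     0    1    15 ]
  [ 2    -3     0    0    15 ]
r2 -> r2 − 2·r1
  [ 1  -9/5  -1/5   3/5  42/5 ]
  [ 0   3/5   2/5  -1/5  -9/5 ]
  [ 2    -3     0     0    15 ]
r3 -> r3 − 2·r1
  [ 1  -9/5  -1/5   3/5  42/5 ]
  [ 0   3/5   2/5  -1/5  -9/5 ]
  [ 0   3/5   2/5  -6/5  -9/5 ]
r2 -> 5/3·r2
  [ 1  -9/5  -1/5   3/5  42/5 ]
  [ 0     1   2/3  -1/3    -3 ]
  [ 0   3/5   2/5  -6/5  -9/5 ]
r3 -> r3 − 3/5·r2
  [ 1  -9/5  -1/5   3/5  42/5 ]
  [ 0     1   2/3  -1/3    -3 ]
  [ 0     0     0    -1     0 ]
r3 -> -1·r3
  [ 1  -9/5  -1/5   3/5  42/5 ]
  [ 0     1   2/3  -1/3    -3 ]
  [ 0     0     0     1     0 ]
r2 -> r2 + 1/3·r3
  [ 1  -9/5  -1/5  3/5  42/5 ]
  [ 0     1   2/3    0    -3 ]
  [ 0     0     0    1     0 ]
r1 -> r1 − 3/5·r3
  [ 1  -9/5  -1/5  0  42/5 ]
  [ 0     1   2/3  0    -3 ]
  [ 0     0     0  1     0 ]
r1 -> r1 + 9/5·r2
  [ 1  0    1  0   3 ]
  [ 0  1  2/3  0  -3 ]
  [ 0  0    0  1   0 ]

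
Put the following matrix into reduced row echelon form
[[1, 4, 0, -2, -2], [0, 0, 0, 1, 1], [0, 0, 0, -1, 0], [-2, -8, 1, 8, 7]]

R4 -> R4 + 2·R1
  [ 1  4  0  -2  -2 ]
  [ 0  0  0   1   1 ]
  [ 0  0  0  -1   0 ]
  [ 0  0  1   4   3 ]
R2 <=> R4
  [ 1  4  0  -2  -2 ]
  [ 0  0  1   4   3 ]
  [ 0  0  0  -1   0 ]
  [ 0  0  0   1   1 ]
R3 -> -1·R3
  [ 1  4  0  -2  -2 ]
  [ 0  0  1   4   3 ]
  [ 0  0  0   1   0 ]
  [ 0  0  0   1   1 ]
R4 -> R4 − R3
  [ 1  4  0  -2  -2 ]
  [ 0  0  1   4   3 ]
  [ 0  0  0   1   0 ]
  [ 0  0  0   0   1 ]
R2 -> R2 − 3·R4
  [ 1  4  0  -2  -2 ]
  [ 0  0  1   4   0 ]
  [ 0  0  0   1   0 ]
  [ 0  0  0   0   1 ]
R1 -> R1 + 2·R4
  [ 1  4  0  -2  0 ]
  [ 0  0  1   4  0 ]
  [ 0  0  0   1  0 ]
  [ 0  0  0   0  1 ]
R2 -> R2 − 4·R3
  [ 1  4  0  -2  0 ]
  [ 0  0  1   0  0 ]
  [ 0  0  0   1  0 ]
  [ 0  0  0   0  1 ]
R1 -> R1 + 2·R3
  [ 1  4  0  0  0 ]
  [ 0  0  1  0  0 ]
  [ 0  0  0  1  0 ]
  [ 0  0  0  0  1 ]

[[1, 4, 0, 0, 0], [0, 0, 1, 0, 0], [0, 0, 0, 1, 0], [0, 0, 0, 0, 1]]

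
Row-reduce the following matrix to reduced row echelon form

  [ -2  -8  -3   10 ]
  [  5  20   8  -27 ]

[[1, 4, 0, 1], [0, 0, 1, -4]]

R1 → -1/2·R1
  [ 1   4  3/2   -5 ]
  [ 5  20    8  -27 ]
R2 → R2 − 5·R1
  [ 1  4  3/2  -5 ]
  [ 0  0  1/2  -2 ]
R2 → 2·R2
  [ 1  4  3/2  -5 ]
  [ 0  0    1  -4 ]
R1 → R1 − 3/2·R2
  [ 1  4  0   1 ]
  [ 0  0  1  -4 ]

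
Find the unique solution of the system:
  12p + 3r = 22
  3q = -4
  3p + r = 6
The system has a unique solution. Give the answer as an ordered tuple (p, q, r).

(4/3, -4/3, 2)

Form the augmented matrix and row-reduce:
  [ 12  0  3  |  22 ]
  [  0  3  0  |  -4 ]
  [  3  0  1  |   6 ]
R1 ← 1/12·R1
R3 ← R3 − 3·R1
R2 ← 1/3·R2
R3 ← 4·R3
R1 ← R1 − 1/4·R3
Reading off the last column: p = 4/3, q = -4/3, r = 2.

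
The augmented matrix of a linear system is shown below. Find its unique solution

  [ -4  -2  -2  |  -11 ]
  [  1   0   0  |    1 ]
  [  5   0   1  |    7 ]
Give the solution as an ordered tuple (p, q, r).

(1, 3/2, 2)

Multiply r1 by -1/4.
  [ 1  1/2  1/2  |  11/4 ]
  [ 1    0    0  |     1 ]
  [ 5    0    1  |     7 ]
Subtract r1 from r2.
  [ 1   1/2   1/2  |  11/4 ]
  [ 0  -1/2  -1/2  |  -7/4 ]
  [ 5     0     1  |     7 ]
Subtract 5 times r1 from r3.
  [ 1   1/2   1/2  |   11/4 ]
  [ 0  -1/2  -1/2  |   -7/4 ]
  [ 0  -5/2  -3/2  |  -27/4 ]
Multiply r2 by -2.
  [ 1   1/2   1/2  |   11/4 ]
  [ 0     1     1  |    7/2 ]
  [ 0  -5/2  -3/2  |  -27/4 ]
Add 5/2 times r2 to r3.
  [ 1  1/2  1/2  |  11/4 ]
  [ 0    1    1  |   7/2 ]
  [ 0    0    1  |     2 ]
Subtract r3 from r2.
  [ 1  1/2  1/2  |  11/4 ]
  [ 0    1    0  |   3/2 ]
  [ 0    0    1  |     2 ]
Subtract 1/2 times r3 from r1.
  [ 1  1/2  0  |  7/4 ]
  [ 0    1  0  |  3/2 ]
  [ 0    0  1  |    2 ]
Subtract 1/2 times r2 from r1.
  [ 1  0  0  |    1 ]
  [ 0  1  0  |  3/2 ]
  [ 0  0  1  |    2 ]
Reading off the last column: p = 1, q = 3/2, r = 2.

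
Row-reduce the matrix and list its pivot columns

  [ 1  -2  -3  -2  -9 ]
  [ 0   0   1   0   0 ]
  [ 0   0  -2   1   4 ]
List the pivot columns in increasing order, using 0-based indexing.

R3 -> R3 + 2·R2
  [ 1  -2  -3  -2  -9 ]
  [ 0   0   1   0   0 ]
  [ 0   0   0   1   4 ]
R1 -> R1 + 2·R3
  [ 1  -2  -3  0  -1 ]
  [ 0   0   1  0   0 ]
  [ 0   0   0  1   4 ]
R1 -> R1 + 3·R2
  [ 1  -2  0  0  -1 ]
  [ 0   0  1  0   0 ]
  [ 0   0  0  1   4 ]
Pivot columns are the columns containing a leading 1.

0, 2, 3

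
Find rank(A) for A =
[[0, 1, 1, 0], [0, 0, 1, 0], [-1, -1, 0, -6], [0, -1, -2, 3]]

rank = 4

R1 <-> R3
  [ -1  -1   0  -6 ]
  [  0   0   1   0 ]
  [  0   1   1   0 ]
  [  0  -1  -2   3 ]
R1 → -1·R1
  [ 1   1   0  6 ]
  [ 0   0   1  0 ]
  [ 0   1   1  0 ]
  [ 0  -1  -2  3 ]
R2 <-> R3
  [ 1   1   0  6 ]
  [ 0   1   1  0 ]
  [ 0   0   1  0 ]
  [ 0  -1  -2  3 ]
R4 → R4 + R2
  [ 1  1   0  6 ]
  [ 0  1   1  0 ]
  [ 0  0   1  0 ]
  [ 0  0  -1  3 ]
R4 → R4 + R3
  [ 1  1  0  6 ]
  [ 0  1  1  0 ]
  [ 0  0  1  0 ]
  [ 0  0  0  3 ]
R4 → 1/3·R4
  [ 1  1  0  6 ]
  [ 0  1  1  0 ]
  [ 0  0  1  0 ]
  [ 0  0  0  1 ]
R1 → R1 − 6·R4
  [ 1  1  0  0 ]
  [ 0  1  1  0 ]
  [ 0  0  1  0 ]
  [ 0  0  0  1 ]
R2 → R2 − R3
  [ 1  1  0  0 ]
  [ 0  1  0  0 ]
  [ 0  0  1  0 ]
  [ 0  0  0  1 ]
R1 → R1 − R2
  [ 1  0  0  0 ]
  [ 0  1  0  0 ]
  [ 0  0  1  0 ]
  [ 0  0  0  1 ]
The reduced form has 4 nonzero rows.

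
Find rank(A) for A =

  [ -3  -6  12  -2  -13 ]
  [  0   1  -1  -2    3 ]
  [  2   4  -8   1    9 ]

Multiply ρ1 by -1/3.
  [ 1  2  -4  2/3  13/3 ]
  [ 0  1  -1   -2     3 ]
  [ 2  4  -8    1     9 ]
Subtract 2 times ρ1 from ρ3.
  [ 1  2  -4   2/3  13/3 ]
  [ 0  1  -1    -2     3 ]
  [ 0  0   0  -1/3   1/3 ]
Multiply ρ3 by -3.
  [ 1  2  -4  2/3  13/3 ]
  [ 0  1  -1   -2     3 ]
  [ 0  0   0    1    -1 ]
Add 2 times ρ3 to ρ2.
  [ 1  2  -4  2/3  13/3 ]
  [ 0  1  -1    0     1 ]
  [ 0  0   0    1    -1 ]
Subtract 2/3 times ρ3 from ρ1.
  [ 1  2  -4  0   5 ]
  [ 0  1  -1  0   1 ]
  [ 0  0   0  1  -1 ]
Subtract 2 times ρ2 from ρ1.
  [ 1  0  -2  0   3 ]
  [ 0  1  -1  0   1 ]
  [ 0  0   0  1  -1 ]
The reduced form has 3 nonzero rows.

rank = 3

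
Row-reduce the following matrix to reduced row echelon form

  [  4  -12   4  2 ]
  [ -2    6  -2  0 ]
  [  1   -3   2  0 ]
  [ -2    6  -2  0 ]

r1 := 1/4·r1
  [  1  -3   1  1/2 ]
  [ -2   6  -2    0 ]
  [  1  -3   2    0 ]
  [ -2   6  -2    0 ]
r2 := r2 + 2·r1
  [  1  -3   1  1/2 ]
  [  0   0   0    1 ]
  [  1  -3   2    0 ]
  [ -2   6  -2    0 ]
r3 := r3 − r1
  [  1  -3   1   1/2 ]
  [  0   0   0     1 ]
  [  0   0   1  -1/2 ]
  [ -2   6  -2     0 ]
r4 := r4 + 2·r1
  [ 1  -3  1   1/2 ]
  [ 0   0  0     1 ]
  [ 0   0  1  -1/2 ]
  [ 0   0  0     1 ]
r2 <-> r3
  [ 1  -3  1   1/2 ]
  [ 0   0  1  -1/2 ]
  [ 0   0  0     1 ]
  [ 0   0  0     1 ]
r4 := r4 − r3
  [ 1  -3  1   1/2 ]
  [ 0   0  1  -1/2 ]
  [ 0   0  0     1 ]
  [ 0   0  0     0 ]
r2 := r2 + 1/2·r3
  [ 1  -3  1  1/2 ]
  [ 0   0  1    0 ]
  [ 0   0  0    1 ]
  [ 0   0  0    0 ]
r1 := r1 − 1/2·r3
  [ 1  -3  1  0 ]
  [ 0   0  1  0 ]
  [ 0   0  0  1 ]
  [ 0   0  0  0 ]
r1 := r1 − r2
  [ 1  -3  0  0 ]
  [ 0   0  1  0 ]
  [ 0   0  0  1 ]
  [ 0   0  0  0 ]

[[1, -3, 0, 0], [0, 0, 1, 0], [0, 0, 0, 1], [0, 0, 0, 0]]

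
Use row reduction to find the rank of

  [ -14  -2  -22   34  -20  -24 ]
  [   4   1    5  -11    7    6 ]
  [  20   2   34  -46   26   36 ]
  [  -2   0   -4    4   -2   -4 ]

rank = 2

ρ1 := -1/14·ρ1
ρ2 := ρ2 − 4·ρ1
ρ3 := ρ3 − 20·ρ1
ρ4 := ρ4 + 2·ρ1
ρ2 := 7/3·ρ2
ρ3 := ρ3 + 6/7·ρ2
ρ4 := ρ4 − 2/7·ρ2
ρ1 := ρ1 − 1/7·ρ2
The reduced form has 2 nonzero rows.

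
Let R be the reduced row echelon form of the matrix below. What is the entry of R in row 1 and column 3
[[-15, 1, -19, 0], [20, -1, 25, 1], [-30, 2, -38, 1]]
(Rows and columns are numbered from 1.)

6/5

R1 → -1/15·R1
  [   1  -1/15  19/15  0 ]
  [  20     -1     25  1 ]
  [ -30      2    -38  1 ]
R2 → R2 − 20·R1
  [   1  -1/15  19/15  0 ]
  [   0    1/3   -1/3  1 ]
  [ -30      2    -38  1 ]
R3 → R3 + 30·R1
  [ 1  -1/15  19/15  0 ]
  [ 0    1/3   -1/3  1 ]
  [ 0      0      0  1 ]
R2 → 3·R2
  [ 1  -1/15  19/15  0 ]
  [ 0      1     -1  3 ]
  [ 0      0      0  1 ]
R2 → R2 − 3·R3
  [ 1  -1/15  19/15  0 ]
  [ 0      1     -1  0 ]
  [ 0      0      0  1 ]
R1 → R1 + 1/15·R2
  [ 1  0  6/5  0 ]
  [ 0  1   -1  0 ]
  [ 0  0    0  1 ]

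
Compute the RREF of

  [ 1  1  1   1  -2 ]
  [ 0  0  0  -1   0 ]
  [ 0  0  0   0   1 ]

Multiply R2 by -1.
  [ 1  1  1  1  -2 ]
  [ 0  0  0  1   0 ]
  [ 0  0  0  0   1 ]
Add 2 times R3 to R1.
  [ 1  1  1  1  0 ]
  [ 0  0  0  1  0 ]
  [ 0  0  0  0  1 ]
Subtract R2 from R1.
  [ 1  1  1  0  0 ]
  [ 0  0  0  1  0 ]
  [ 0  0  0  0  1 ]

[[1, 1, 1, 0, 0], [0, 0, 0, 1, 0], [0, 0, 0, 0, 1]]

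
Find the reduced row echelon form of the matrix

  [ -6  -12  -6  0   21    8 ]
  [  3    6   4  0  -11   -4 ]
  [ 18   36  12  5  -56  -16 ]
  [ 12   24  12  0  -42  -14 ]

ρ1 → -1/6·ρ1
  [  1   2   1  0  -7/2  -4/3 ]
  [  3   6   4  0   -11    -4 ]
  [ 18  36  12  5   -56   -16 ]
  [ 12  24  12  0   -42   -14 ]
ρ2 → ρ2 − 3·ρ1
  [  1   2   1  0  -7/2  -4/3 ]
  [  0   0   1  0  -1/2     0 ]
  [ 18  36  12  5   -56   -16 ]
  [ 12  24  12  0   -42   -14 ]
ρ3 → ρ3 − 18·ρ1
  [  1   2   1  0  -7/2  -4/3 ]
  [  0   0   1  0  -1/2     0 ]
  [  0   0  -6  5     7     8 ]
  [ 12  24  12  0   -42   -14 ]
ρ4 → ρ4 − 12·ρ1
  [ 1  2   1  0  -7/2  -4/3 ]
  [ 0  0   1  0  -1/2     0 ]
  [ 0  0  -6  5     7     8 ]
  [ 0  0   0  0     0     2 ]
ρ3 → ρ3 + 6·ρ2
  [ 1  2  1  0  -7/2  -4/3 ]
  [ 0  0  1  0  -1/2     0 ]
  [ 0  0  0  5     4     8 ]
  [ 0  0  0  0     0     2 ]
ρ3 → 1/5·ρ3
  [ 1  2  1  0  -7/2  -4/3 ]
  [ 0  0  1  0  -1/2     0 ]
  [ 0  0  0  1   4/5   8/5 ]
  [ 0  0  0  0     0     2 ]
ρ4 → 1/2·ρ4
  [ 1  2  1  0  -7/2  -4/3 ]
  [ 0  0  1  0  -1/2     0 ]
  [ 0  0  0  1   4/5   8/5 ]
  [ 0  0  0  0     0     1 ]
ρ3 → ρ3 − 8/5·ρ4
  [ 1  2  1  0  -7/2  -4/3 ]
  [ 0  0  1  0  -1/2     0 ]
  [ 0  0  0  1   4/5     0 ]
  [ 0  0  0  0     0     1 ]
ρ1 → ρ1 + 4/3·ρ4
  [ 1  2  1  0  -7/2  0 ]
  [ 0  0  1  0  -1/2  0 ]
  [ 0  0  0  1   4/5  0 ]
  [ 0  0  0  0     0  1 ]
ρ1 → ρ1 − ρ2
  [ 1  2  0  0    -3  0 ]
  [ 0  0  1  0  -1/2  0 ]
  [ 0  0  0  1   4/5  0 ]
  [ 0  0  0  0     0  1 ]

[[1, 2, 0, 0, -3, 0], [0, 0, 1, 0, -1/2, 0], [0, 0, 0, 1, 4/5, 0], [0, 0, 0, 0, 0, 1]]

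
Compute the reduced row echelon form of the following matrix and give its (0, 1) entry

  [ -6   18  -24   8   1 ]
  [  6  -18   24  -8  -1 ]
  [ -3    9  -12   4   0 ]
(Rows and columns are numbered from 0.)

-3

ρ1 → -1/6·ρ1
ρ2 → ρ2 − 6·ρ1
ρ3 → ρ3 + 3·ρ1
ρ2 <=> ρ3
ρ2 → -2·ρ2
ρ1 → ρ1 + 1/6·ρ2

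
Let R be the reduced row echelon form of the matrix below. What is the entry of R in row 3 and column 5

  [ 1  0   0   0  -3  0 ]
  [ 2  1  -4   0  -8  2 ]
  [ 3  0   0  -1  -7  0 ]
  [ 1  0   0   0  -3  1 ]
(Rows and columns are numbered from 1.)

-2

r2 -> r2 − 2·r1
  [ 1  0   0   0  -3  0 ]
  [ 0  1  -4   0  -2  2 ]
  [ 3  0   0  -1  -7  0 ]
  [ 1  0   0   0  -3  1 ]
r3 -> r3 − 3·r1
  [ 1  0   0   0  -3  0 ]
  [ 0  1  -4   0  -2  2 ]
  [ 0  0   0  -1   2  0 ]
  [ 1  0   0   0  -3  1 ]
r4 -> r4 − r1
  [ 1  0   0   0  -3  0 ]
  [ 0  1  -4   0  -2  2 ]
  [ 0  0   0  -1   2  0 ]
  [ 0  0   0   0   0  1 ]
r3 -> -1·r3
  [ 1  0   0  0  -3  0 ]
  [ 0  1  -4  0  -2  2 ]
  [ 0  0   0  1  -2  0 ]
  [ 0  0   0  0   0  1 ]
r2 -> r2 − 2·r4
  [ 1  0   0  0  -3  0 ]
  [ 0  1  -4  0  -2  0 ]
  [ 0  0   0  1  -2  0 ]
  [ 0  0   0  0   0  1 ]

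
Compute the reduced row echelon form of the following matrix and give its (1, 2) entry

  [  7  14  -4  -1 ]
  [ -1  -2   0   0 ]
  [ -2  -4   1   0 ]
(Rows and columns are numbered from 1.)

R1 -> 1/7·R1
  [  1   2  -4/7  -1/7 ]
  [ -1  -2     0     0 ]
  [ -2  -4     1     0 ]
R2 -> R2 + R1
  [  1   2  -4/7  -1/7 ]
  [  0   0  -4/7  -1/7 ]
  [ -2  -4     1     0 ]
R3 -> R3 + 2·R1
  [ 1  2  -4/7  -1/7 ]
  [ 0  0  -4/7  -1/7 ]
  [ 0  0  -1/7  -2/7 ]
R2 -> -7/4·R2
  [ 1  2  -4/7  -1/7 ]
  [ 0  0     1   1/4 ]
  [ 0  0  -1/7  -2/7 ]
R3 -> R3 + 1/7·R2
  [ 1  2  -4/7  -1/7 ]
  [ 0  0     1   1/4 ]
  [ 0  0     0  -1/4 ]
R3 -> -4·R3
  [ 1  2  -4/7  -1/7 ]
  [ 0  0     1   1/4 ]
  [ 0  0     0     1 ]
R2 -> R2 − 1/4·R3
  [ 1  2  -4/7  -1/7 ]
  [ 0  0     1     0 ]
  [ 0  0     0     1 ]
R1 -> R1 + 1/7·R3
  [ 1  2  -4/7  0 ]
  [ 0  0     1  0 ]
  [ 0  0     0  1 ]
R1 -> R1 + 4/7·R2
  [ 1  2  0  0 ]
  [ 0  0  1  0 ]
  [ 0  0  0  1 ]

2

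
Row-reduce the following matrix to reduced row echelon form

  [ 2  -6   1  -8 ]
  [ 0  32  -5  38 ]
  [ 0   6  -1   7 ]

[[1, 0, 0, -1/2], [0, 1, 0, 3/2], [0, 0, 1, 2]]

R1 ← 1/2·R1
  [ 1  -3  1/2  -4 ]
  [ 0  32   -5  38 ]
  [ 0   6   -1   7 ]
R2 ← 1/32·R2
  [ 1  -3    1/2     -4 ]
  [ 0   1  -5/32  19/16 ]
  [ 0   6     -1      7 ]
R3 ← R3 − 6·R2
  [ 1  -3    1/2     -4 ]
  [ 0   1  -5/32  19/16 ]
  [ 0   0  -1/16   -1/8 ]
R3 ← -16·R3
  [ 1  -3    1/2     -4 ]
  [ 0   1  -5/32  19/16 ]
  [ 0   0      1      2 ]
R2 ← R2 + 5/32·R3
  [ 1  -3  1/2   -4 ]
  [ 0   1    0  3/2 ]
  [ 0   0    1    2 ]
R1 ← R1 − 1/2·R3
  [ 1  -3  0   -5 ]
  [ 0   1  0  3/2 ]
  [ 0   0  1    2 ]
R1 ← R1 + 3·R2
  [ 1  0  0  -1/2 ]
  [ 0  1  0   3/2 ]
  [ 0  0  1     2 ]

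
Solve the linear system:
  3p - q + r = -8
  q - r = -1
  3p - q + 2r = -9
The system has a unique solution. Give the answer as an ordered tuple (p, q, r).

(-3, -2, -1)

Form the augmented matrix and row-reduce:
  [ 3  -1   1  |  -8 ]
  [ 0   1  -1  |  -1 ]
  [ 3  -1   2  |  -9 ]
Multiply ρ1 by 1/3.
Subtract 3 times ρ1 from ρ3.
Add ρ3 to ρ2.
Subtract 1/3 times ρ3 from ρ1.
Add 1/3 times ρ2 to ρ1.
Reading off the last column: p = -3, q = -2, r = -1.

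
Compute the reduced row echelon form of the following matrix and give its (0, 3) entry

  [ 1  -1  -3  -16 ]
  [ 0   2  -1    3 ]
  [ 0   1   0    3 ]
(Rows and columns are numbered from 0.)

ρ2 -> 1/2·ρ2
  [ 1  -1    -3  -16 ]
  [ 0   1  -1/2  3/2 ]
  [ 0   1     0    3 ]
ρ3 -> ρ3 − ρ2
  [ 1  -1    -3  -16 ]
  [ 0   1  -1/2  3/2 ]
  [ 0   0   1/2  3/2 ]
ρ3 -> 2·ρ3
  [ 1  -1    -3  -16 ]
  [ 0   1  -1/2  3/2 ]
  [ 0   0     1    3 ]
ρ2 -> ρ2 + 1/2·ρ3
  [ 1  -1  -3  -16 ]
  [ 0   1   0    3 ]
  [ 0   0   1    3 ]
ρ1 -> ρ1 + 3·ρ3
  [ 1  -1  0  -7 ]
  [ 0   1  0   3 ]
  [ 0   0  1   3 ]
ρ1 -> ρ1 + ρ2
  [ 1  0  0  -4 ]
  [ 0  1  0   3 ]
  [ 0  0  1   3 ]

-4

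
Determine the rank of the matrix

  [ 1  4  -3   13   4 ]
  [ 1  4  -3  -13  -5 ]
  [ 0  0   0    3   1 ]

rank = 3

r2 := r2 − r1
  [ 1  4  -3   13   4 ]
  [ 0  0   0  -26  -9 ]
  [ 0  0   0    3   1 ]
r2 := -1/26·r2
  [ 1  4  -3  13     4 ]
  [ 0  0   0   1  9/26 ]
  [ 0  0   0   3     1 ]
r3 := r3 − 3·r2
  [ 1  4  -3  13      4 ]
  [ 0  0   0   1   9/26 ]
  [ 0  0   0   0  -1/26 ]
r3 := -26·r3
  [ 1  4  -3  13     4 ]
  [ 0  0   0   1  9/26 ]
  [ 0  0   0   0     1 ]
r2 := r2 − 9/26·r3
  [ 1  4  -3  13  4 ]
  [ 0  0   0   1  0 ]
  [ 0  0   0   0  1 ]
r1 := r1 − 4·r3
  [ 1  4  -3  13  0 ]
  [ 0  0   0   1  0 ]
  [ 0  0   0   0  1 ]
r1 := r1 − 13·r2
  [ 1  4  -3  0  0 ]
  [ 0  0   0  1  0 ]
  [ 0  0   0  0  1 ]
The reduced form has 3 nonzero rows.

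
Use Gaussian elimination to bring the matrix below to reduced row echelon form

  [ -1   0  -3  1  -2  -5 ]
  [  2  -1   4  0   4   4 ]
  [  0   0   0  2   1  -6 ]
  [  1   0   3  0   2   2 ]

[[1, 0, 3, 0, 0, 2], [0, 1, 2, 0, 0, 0], [0, 0, 0, 1, 0, -3], [0, 0, 0, 0, 1, 0]]

R1 := -1·R1
  [ 1   0  3  -1  2   5 ]
  [ 2  -1  4   0  4   4 ]
  [ 0   0  0   2  1  -6 ]
  [ 1   0  3   0  2   2 ]
R2 := R2 − 2·R1
  [ 1   0   3  -1  2   5 ]
  [ 0  -1  -2   2  0  -6 ]
  [ 0   0   0   2  1  -6 ]
  [ 1   0   3   0  2   2 ]
R4 := R4 − R1
  [ 1   0   3  -1  2   5 ]
  [ 0  -1  -2   2  0  -6 ]
  [ 0   0   0   2  1  -6 ]
  [ 0   0   0   1  0  -3 ]
R2 := -1·R2
  [ 1  0  3  -1  2   5 ]
  [ 0  1  2  -2  0   6 ]
  [ 0  0  0   2  1  -6 ]
  [ 0  0  0   1  0  -3 ]
R3 := 1/2·R3
  [ 1  0  3  -1    2   5 ]
  [ 0  1  2  -2    0   6 ]
  [ 0  0  0   1  1/2  -3 ]
  [ 0  0  0   1    0  -3 ]
R4 := R4 − R3
  [ 1  0  3  -1     2   5 ]
  [ 0  1  2  -2     0   6 ]
  [ 0  0  0   1   1/2  -3 ]
  [ 0  0  0   0  -1/2   0 ]
R4 := -2·R4
  [ 1  0  3  -1    2   5 ]
  [ 0  1  2  -2    0   6 ]
  [ 0  0  0   1  1/2  -3 ]
  [ 0  0  0   0    1   0 ]
R3 := R3 − 1/2·R4
  [ 1  0  3  -1  2   5 ]
  [ 0  1  2  -2  0   6 ]
  [ 0  0  0   1  0  -3 ]
  [ 0  0  0   0  1   0 ]
R1 := R1 − 2·R4
  [ 1  0  3  -1  0   5 ]
  [ 0  1  2  -2  0   6 ]
  [ 0  0  0   1  0  -3 ]
  [ 0  0  0   0  1   0 ]
R2 := R2 + 2·R3
  [ 1  0  3  -1  0   5 ]
  [ 0  1  2   0  0   0 ]
  [ 0  0  0   1  0  -3 ]
  [ 0  0  0   0  1   0 ]
R1 := R1 + R3
  [ 1  0  3  0  0   2 ]
  [ 0  1  2  0  0   0 ]
  [ 0  0  0  1  0  -3 ]
  [ 0  0  0  0  1   0 ]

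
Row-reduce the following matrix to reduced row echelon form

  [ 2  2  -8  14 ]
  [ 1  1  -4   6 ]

[[1, 1, -4, 0], [0, 0, 0, 1]]

Multiply R1 by 1/2.
  [ 1  1  -4  7 ]
  [ 1  1  -4  6 ]
Subtract R1 from R2.
  [ 1  1  -4   7 ]
  [ 0  0   0  -1 ]
Multiply R2 by -1.
  [ 1  1  -4  7 ]
  [ 0  0   0  1 ]
Subtract 7 times R2 from R1.
  [ 1  1  -4  0 ]
  [ 0  0   0  1 ]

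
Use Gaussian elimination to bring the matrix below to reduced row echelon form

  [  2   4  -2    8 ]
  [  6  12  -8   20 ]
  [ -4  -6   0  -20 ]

r1 → 1/2·r1
  [  1   2  -1    4 ]
  [  6  12  -8   20 ]
  [ -4  -6   0  -20 ]
r2 → r2 − 6·r1
  [  1   2  -1    4 ]
  [  0   0  -2   -4 ]
  [ -4  -6   0  -20 ]
r3 → r3 + 4·r1
  [ 1  2  -1   4 ]
  [ 0  0  -2  -4 ]
  [ 0  2  -4  -4 ]
r2 <=> r3
  [ 1  2  -1   4 ]
  [ 0  2  -4  -4 ]
  [ 0  0  -2  -4 ]
r2 → 1/2·r2
  [ 1  2  -1   4 ]
  [ 0  1  -2  -2 ]
  [ 0  0  -2  -4 ]
r3 → -1/2·r3
  [ 1  2  -1   4 ]
  [ 0  1  -2  -2 ]
  [ 0  0   1   2 ]
r2 → r2 + 2·r3
  [ 1  2  -1  4 ]
  [ 0  1   0  2 ]
  [ 0  0   1  2 ]
r1 → r1 + r3
  [ 1  2  0  6 ]
  [ 0  1  0  2 ]
  [ 0  0  1  2 ]
r1 → r1 − 2·r2
  [ 1  0  0  2 ]
  [ 0  1  0  2 ]
  [ 0  0  1  2 ]

[[1, 0, 0, 2], [0, 1, 0, 2], [0, 0, 1, 2]]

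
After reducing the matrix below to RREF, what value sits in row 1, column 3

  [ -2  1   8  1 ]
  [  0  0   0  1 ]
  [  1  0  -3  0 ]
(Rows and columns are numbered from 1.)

Multiply R1 by -1/2.
  [ 1  -1/2  -4  -1/2 ]
  [ 0     0   0     1 ]
  [ 1     0  -3     0 ]
Subtract R1 from R3.
  [ 1  -1/2  -4  -1/2 ]
  [ 0     0   0     1 ]
  [ 0   1/2   1   1/2 ]
Swap R2 and R3.
  [ 1  -1/2  -4  -1/2 ]
  [ 0   1/2   1   1/2 ]
  [ 0     0   0     1 ]
Multiply R2 by 2.
  [ 1  -1/2  -4  -1/2 ]
  [ 0     1   2     1 ]
  [ 0     0   0     1 ]
Subtract R3 from R2.
  [ 1  -1/2  -4  -1/2 ]
  [ 0     1   2     0 ]
  [ 0     0   0     1 ]
Add 1/2 times R3 to R1.
  [ 1  -1/2  -4  0 ]
  [ 0     1   2  0 ]
  [ 0     0   0  1 ]
Add 1/2 times R2 to R1.
  [ 1  0  -3  0 ]
  [ 0  1   2  0 ]
  [ 0  0   0  1 ]

-3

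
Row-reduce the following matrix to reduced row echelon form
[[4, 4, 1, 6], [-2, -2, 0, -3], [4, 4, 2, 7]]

[[1, 1, 0, 0], [0, 0, 1, 0], [0, 0, 0, 1]]

R1 → 1/4·R1
  [  1   1  1/4  3/2 ]
  [ -2  -2    0   -3 ]
  [  4   4    2    7 ]
R2 → R2 + 2·R1
  [ 1  1  1/4  3/2 ]
  [ 0  0  1/2    0 ]
  [ 4  4    2    7 ]
R3 → R3 − 4·R1
  [ 1  1  1/4  3/2 ]
  [ 0  0  1/2    0 ]
  [ 0  0    1    1 ]
R2 → 2·R2
  [ 1  1  1/4  3/2 ]
  [ 0  0    1    0 ]
  [ 0  0    1    1 ]
R3 → R3 − R2
  [ 1  1  1/4  3/2 ]
  [ 0  0    1    0 ]
  [ 0  0    0    1 ]
R1 → R1 − 3/2·R3
  [ 1  1  1/4  0 ]
  [ 0  0    1  0 ]
  [ 0  0    0  1 ]
R1 → R1 − 1/4·R2
  [ 1  1  0  0 ]
  [ 0  0  1  0 ]
  [ 0  0  0  1 ]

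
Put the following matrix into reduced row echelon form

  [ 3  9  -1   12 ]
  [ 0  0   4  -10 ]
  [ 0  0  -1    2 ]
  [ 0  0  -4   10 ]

[[1, 3, 0, 0], [0, 0, 1, 0], [0, 0, 0, 1], [0, 0, 0, 0]]

R1 ← 1/3·R1
  [ 1  3  -1/3    4 ]
  [ 0  0     4  -10 ]
  [ 0  0    -1    2 ]
  [ 0  0    -4   10 ]
R2 ← 1/4·R2
  [ 1  3  -1/3     4 ]
  [ 0  0     1  -5/2 ]
  [ 0  0    -1     2 ]
  [ 0  0    -4    10 ]
R3 ← R3 + R2
  [ 1  3  -1/3     4 ]
  [ 0  0     1  -5/2 ]
  [ 0  0     0  -1/2 ]
  [ 0  0    -4    10 ]
R4 ← R4 + 4·R2
  [ 1  3  -1/3     4 ]
  [ 0  0     1  -5/2 ]
  [ 0  0     0  -1/2 ]
  [ 0  0     0     0 ]
R3 ← -2·R3
  [ 1  3  -1/3     4 ]
  [ 0  0     1  -5/2 ]
  [ 0  0     0     1 ]
  [ 0  0     0     0 ]
R2 ← R2 + 5/2·R3
  [ 1  3  -1/3  4 ]
  [ 0  0     1  0 ]
  [ 0  0     0  1 ]
  [ 0  0     0  0 ]
R1 ← R1 − 4·R3
  [ 1  3  -1/3  0 ]
  [ 0  0     1  0 ]
  [ 0  0     0  1 ]
  [ 0  0     0  0 ]
R1 ← R1 + 1/3·R2
  [ 1  3  0  0 ]
  [ 0  0  1  0 ]
  [ 0  0  0  1 ]
  [ 0  0  0  0 ]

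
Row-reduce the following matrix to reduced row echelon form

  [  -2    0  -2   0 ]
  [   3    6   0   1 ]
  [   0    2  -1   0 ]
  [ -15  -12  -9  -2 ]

[[1, 0, 1, 0], [0, 1, -1/2, 0], [0, 0, 0, 1], [0, 0, 0, 0]]

ρ1 ← -1/2·ρ1
  [   1    0   1   0 ]
  [   3    6   0   1 ]
  [   0    2  -1   0 ]
  [ -15  -12  -9  -2 ]
ρ2 ← ρ2 − 3·ρ1
  [   1    0   1   0 ]
  [   0    6  -3   1 ]
  [   0    2  -1   0 ]
  [ -15  -12  -9  -2 ]
ρ4 ← ρ4 + 15·ρ1
  [ 1    0   1   0 ]
  [ 0    6  -3   1 ]
  [ 0    2  -1   0 ]
  [ 0  -12   6  -2 ]
ρ2 ← 1/6·ρ2
  [ 1    0     1    0 ]
  [ 0    1  -1/2  1/6 ]
  [ 0    2    -1    0 ]
  [ 0  -12     6   -2 ]
ρ3 ← ρ3 − 2·ρ2
  [ 1    0     1     0 ]
  [ 0    1  -1/2   1/6 ]
  [ 0    0     0  -1/3 ]
  [ 0  -12     6    -2 ]
ρ4 ← ρ4 + 12·ρ2
  [ 1  0     1     0 ]
  [ 0  1  -1/2   1/6 ]
  [ 0  0     0  -1/3 ]
  [ 0  0     0     0 ]
ρ3 ← -3·ρ3
  [ 1  0     1    0 ]
  [ 0  1  -1/2  1/6 ]
  [ 0  0     0    1 ]
  [ 0  0     0    0 ]
ρ2 ← ρ2 − 1/6·ρ3
  [ 1  0     1  0 ]
  [ 0  1  -1/2  0 ]
  [ 0  0     0  1 ]
  [ 0  0     0  0 ]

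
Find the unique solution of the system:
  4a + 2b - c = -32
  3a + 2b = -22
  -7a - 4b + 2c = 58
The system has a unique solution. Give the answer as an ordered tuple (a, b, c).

Form the augmented matrix and row-reduce:
  [  4   2  -1  |  -32 ]
  [  3   2   0  |  -22 ]
  [ -7  -4   2  |   58 ]
R1 → 1/4·R1
R2 → R2 − 3·R1
R3 → R3 + 7·R1
R2 → 2·R2
R3 → R3 + 1/2·R2
R2 → R2 − 3/2·R3
R1 → R1 + 1/4·R3
R1 → R1 − 1/2·R2
Reading off the last column: a = -6, b = -2, c = 4.

(-6, -2, 4)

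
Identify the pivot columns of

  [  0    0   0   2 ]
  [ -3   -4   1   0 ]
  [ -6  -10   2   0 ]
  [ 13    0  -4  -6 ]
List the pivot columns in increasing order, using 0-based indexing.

Swap R1 and R2.
  [ -3   -4   1   0 ]
  [  0    0   0   2 ]
  [ -6  -10   2   0 ]
  [ 13    0  -4  -6 ]
Multiply R1 by -1/3.
  [  1  4/3  -1/3   0 ]
  [  0    0     0   2 ]
  [ -6  -10     2   0 ]
  [ 13    0    -4  -6 ]
Add 6 times R1 to R3.
  [  1  4/3  -1/3   0 ]
  [  0    0     0   2 ]
  [  0   -2     0   0 ]
  [ 13    0    -4  -6 ]
Subtract 13 times R1 from R4.
  [ 1    4/3  -1/3   0 ]
  [ 0      0     0   2 ]
  [ 0     -2     0   0 ]
  [ 0  -52/3   1/3  -6 ]
Swap R2 and R3.
  [ 1    4/3  -1/3   0 ]
  [ 0     -2     0   0 ]
  [ 0      0     0   2 ]
  [ 0  -52/3   1/3  -6 ]
Multiply R2 by -1/2.
  [ 1    4/3  -1/3   0 ]
  [ 0      1     0   0 ]
  [ 0      0     0   2 ]
  [ 0  -52/3   1/3  -6 ]
Add 52/3 times R2 to R4.
  [ 1  4/3  -1/3   0 ]
  [ 0    1     0   0 ]
  [ 0    0     0   2 ]
  [ 0    0   1/3  -6 ]
Swap R3 and R4.
  [ 1  4/3  -1/3   0 ]
  [ 0    1     0   0 ]
  [ 0    0   1/3  -6 ]
  [ 0    0     0   2 ]
Multiply R3 by 3.
  [ 1  4/3  -1/3    0 ]
  [ 0    1     0    0 ]
  [ 0    0     1  -18 ]
  [ 0    0     0    2 ]
Multiply R4 by 1/2.
  [ 1  4/3  -1/3    0 ]
  [ 0    1     0    0 ]
  [ 0    0     1  -18 ]
  [ 0    0     0    1 ]
Add 18 times R4 to R3.
  [ 1  4/3  -1/3  0 ]
  [ 0    1     0  0 ]
  [ 0    0     1  0 ]
  [ 0    0     0  1 ]
Add 1/3 times R3 to R1.
  [ 1  4/3  0  0 ]
  [ 0    1  0  0 ]
  [ 0    0  1  0 ]
  [ 0    0  0  1 ]
Subtract 4/3 times R2 from R1.
  [ 1  0  0  0 ]
  [ 0  1  0  0 ]
  [ 0  0  1  0 ]
  [ 0  0  0  1 ]
Pivot columns are the columns containing a leading 1.

0, 1, 2, 3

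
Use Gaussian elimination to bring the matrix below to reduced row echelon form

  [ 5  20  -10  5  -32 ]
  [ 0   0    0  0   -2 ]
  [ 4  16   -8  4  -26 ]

[[1, 4, -2, 1, 0], [0, 0, 0, 0, 1], [0, 0, 0, 0, 0]]

R1 ← 1/5·R1
  [ 1   4  -2  1  -32/5 ]
  [ 0   0   0  0     -2 ]
  [ 4  16  -8  4    -26 ]
R3 ← R3 − 4·R1
  [ 1  4  -2  1  -32/5 ]
  [ 0  0   0  0     -2 ]
  [ 0  0   0  0   -2/5 ]
R2 ← -1/2·R2
  [ 1  4  -2  1  -32/5 ]
  [ 0  0   0  0      1 ]
  [ 0  0   0  0   -2/5 ]
R3 ← R3 + 2/5·R2
  [ 1  4  -2  1  -32/5 ]
  [ 0  0   0  0      1 ]
  [ 0  0   0  0      0 ]
R1 ← R1 + 32/5·R2
  [ 1  4  -2  1  0 ]
  [ 0  0   0  0  1 ]
  [ 0  0   0  0  0 ]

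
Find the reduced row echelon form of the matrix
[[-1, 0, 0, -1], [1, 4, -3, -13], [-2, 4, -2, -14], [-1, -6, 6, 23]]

[[1, 0, 0, 1], [0, 1, 0, -2], [0, 0, 1, 2], [0, 0, 0, 0]]

R1 := -1·R1
  [  1   0   0    1 ]
  [  1   4  -3  -13 ]
  [ -2   4  -2  -14 ]
  [ -1  -6   6   23 ]
R2 := R2 − R1
  [  1   0   0    1 ]
  [  0   4  -3  -14 ]
  [ -2   4  -2  -14 ]
  [ -1  -6   6   23 ]
R3 := R3 + 2·R1
  [  1   0   0    1 ]
  [  0   4  -3  -14 ]
  [  0   4  -2  -12 ]
  [ -1  -6   6   23 ]
R4 := R4 + R1
  [ 1   0   0    1 ]
  [ 0   4  -3  -14 ]
  [ 0   4  -2  -12 ]
  [ 0  -6   6   24 ]
R2 := 1/4·R2
  [ 1   0     0     1 ]
  [ 0   1  -3/4  -7/2 ]
  [ 0   4    -2   -12 ]
  [ 0  -6     6    24 ]
R3 := R3 − 4·R2
  [ 1   0     0     1 ]
  [ 0   1  -3/4  -7/2 ]
  [ 0   0     1     2 ]
  [ 0  -6     6    24 ]
R4 := R4 + 6·R2
  [ 1  0     0     1 ]
  [ 0  1  -3/4  -7/2 ]
  [ 0  0     1     2 ]
  [ 0  0   3/2     3 ]
R4 := R4 − 3/2·R3
  [ 1  0     0     1 ]
  [ 0  1  -3/4  -7/2 ]
  [ 0  0     1     2 ]
  [ 0  0     0     0 ]
R2 := R2 + 3/4·R3
  [ 1  0  0   1 ]
  [ 0  1  0  -2 ]
  [ 0  0  1   2 ]
  [ 0  0  0   0 ]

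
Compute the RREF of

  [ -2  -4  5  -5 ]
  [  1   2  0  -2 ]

Multiply R1 by -1/2.
  [ 1  2  -5/2  5/2 ]
  [ 1  2     0   -2 ]
Subtract R1 from R2.
  [ 1  2  -5/2   5/2 ]
  [ 0  0   5/2  -9/2 ]
Multiply R2 by 2/5.
  [ 1  2  -5/2   5/2 ]
  [ 0  0     1  -9/5 ]
Add 5/2 times R2 to R1.
  [ 1  2  0    -2 ]
  [ 0  0  1  -9/5 ]

[[1, 2, 0, -2], [0, 0, 1, -9/5]]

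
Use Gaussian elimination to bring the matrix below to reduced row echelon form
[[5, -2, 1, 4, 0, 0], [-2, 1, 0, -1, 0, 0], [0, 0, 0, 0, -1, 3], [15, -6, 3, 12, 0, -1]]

[[1, 0, 1, 2, 0, 0], [0, 1, 2, 3, 0, 0], [0, 0, 0, 0, 1, 0], [0, 0, 0, 0, 0, 1]]

ρ1 -> 1/5·ρ1
  [  1  -2/5  1/5  4/5   0   0 ]
  [ -2     1    0   -1   0   0 ]
  [  0     0    0    0  -1   3 ]
  [ 15    -6    3   12   0  -1 ]
ρ2 -> ρ2 + 2·ρ1
  [  1  -2/5  1/5  4/5   0   0 ]
  [  0   1/5  2/5  3/5   0   0 ]
  [  0     0    0    0  -1   3 ]
  [ 15    -6    3   12   0  -1 ]
ρ4 -> ρ4 − 15·ρ1
  [ 1  -2/5  1/5  4/5   0   0 ]
  [ 0   1/5  2/5  3/5   0   0 ]
  [ 0     0    0    0  -1   3 ]
  [ 0     0    0    0   0  -1 ]
ρ2 -> 5·ρ2
  [ 1  -2/5  1/5  4/5   0   0 ]
  [ 0     1    2    3   0   0 ]
  [ 0     0    0    0  -1   3 ]
  [ 0     0    0    0   0  -1 ]
ρ3 -> -1·ρ3
  [ 1  -2/5  1/5  4/5  0   0 ]
  [ 0     1    2    3  0   0 ]
  [ 0     0    0    0  1  -3 ]
  [ 0     0    0    0  0  -1 ]
ρ4 -> -1·ρ4
  [ 1  -2/5  1/5  4/5  0   0 ]
  [ 0     1    2    3  0   0 ]
  [ 0     0    0    0  1  -3 ]
  [ 0     0    0    0  0   1 ]
ρ3 -> ρ3 + 3·ρ4
  [ 1  -2/5  1/5  4/5  0  0 ]
  [ 0     1    2    3  0  0 ]
  [ 0     0    0    0  1  0 ]
  [ 0     0    0    0  0  1 ]
ρ1 -> ρ1 + 2/5·ρ2
  [ 1  0  1  2  0  0 ]
  [ 0  1  2  3  0  0 ]
  [ 0  0  0  0  1  0 ]
  [ 0  0  0  0  0  1 ]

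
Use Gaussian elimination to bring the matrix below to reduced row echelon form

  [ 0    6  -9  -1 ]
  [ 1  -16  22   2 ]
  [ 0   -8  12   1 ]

[[1, 0, -2, 0], [0, 1, -3/2, 0], [0, 0, 0, 1]]

r1 <-> r2
  [ 1  -16  22   2 ]
  [ 0    6  -9  -1 ]
  [ 0   -8  12   1 ]
r2 ← 1/6·r2
  [ 1  -16    22     2 ]
  [ 0    1  -3/2  -1/6 ]
  [ 0   -8    12     1 ]
r3 ← r3 + 8·r2
  [ 1  -16    22     2 ]
  [ 0    1  -3/2  -1/6 ]
  [ 0    0     0  -1/3 ]
r3 ← -3·r3
  [ 1  -16    22     2 ]
  [ 0    1  -3/2  -1/6 ]
  [ 0    0     0     1 ]
r2 ← r2 + 1/6·r3
  [ 1  -16    22  2 ]
  [ 0    1  -3/2  0 ]
  [ 0    0     0  1 ]
r1 ← r1 − 2·r3
  [ 1  -16    22  0 ]
  [ 0    1  -3/2  0 ]
  [ 0    0     0  1 ]
r1 ← r1 + 16·r2
  [ 1  0    -2  0 ]
  [ 0  1  -3/2  0 ]
  [ 0  0     0  1 ]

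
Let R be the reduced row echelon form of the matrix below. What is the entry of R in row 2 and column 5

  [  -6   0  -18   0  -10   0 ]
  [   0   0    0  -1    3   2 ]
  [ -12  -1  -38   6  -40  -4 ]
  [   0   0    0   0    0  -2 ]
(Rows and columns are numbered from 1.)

2

r1 → -1/6·r1
  [   1   0    3   0  5/3   0 ]
  [   0   0    0  -1    3   2 ]
  [ -12  -1  -38   6  -40  -4 ]
  [   0   0    0   0    0  -2 ]
r3 → r3 + 12·r1
  [ 1   0   3   0  5/3   0 ]
  [ 0   0   0  -1    3   2 ]
  [ 0  -1  -2   6  -20  -4 ]
  [ 0   0   0   0    0  -2 ]
r2 ↔ r3
  [ 1   0   3   0  5/3   0 ]
  [ 0  -1  -2   6  -20  -4 ]
  [ 0   0   0  -1    3   2 ]
  [ 0   0   0   0    0  -2 ]
r2 → -1·r2
  [ 1  0  3   0  5/3   0 ]
  [ 0  1  2  -6   20   4 ]
  [ 0  0  0  -1    3   2 ]
  [ 0  0  0   0    0  -2 ]
r3 → -1·r3
  [ 1  0  3   0  5/3   0 ]
  [ 0  1  2  -6   20   4 ]
  [ 0  0  0   1   -3  -2 ]
  [ 0  0  0   0    0  -2 ]
r4 → -1/2·r4
  [ 1  0  3   0  5/3   0 ]
  [ 0  1  2  -6   20   4 ]
  [ 0  0  0   1   -3  -2 ]
  [ 0  0  0   0    0   1 ]
r3 → r3 + 2·r4
  [ 1  0  3   0  5/3  0 ]
  [ 0  1  2  -6   20  4 ]
  [ 0  0  0   1   -3  0 ]
  [ 0  0  0   0    0  1 ]
r2 → r2 − 4·r4
  [ 1  0  3   0  5/3  0 ]
  [ 0  1  2  -6   20  0 ]
  [ 0  0  0   1   -3  0 ]
  [ 0  0  0   0    0  1 ]
r2 → r2 + 6·r3
  [ 1  0  3  0  5/3  0 ]
  [ 0  1  2  0    2  0 ]
  [ 0  0  0  1   -3  0 ]
  [ 0  0  0  0    0  1 ]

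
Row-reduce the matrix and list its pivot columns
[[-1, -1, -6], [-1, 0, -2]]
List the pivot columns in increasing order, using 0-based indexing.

R1 → -1·R1
R2 → R2 + R1
R1 → R1 − R2
Pivot columns are the columns containing a leading 1.

0, 1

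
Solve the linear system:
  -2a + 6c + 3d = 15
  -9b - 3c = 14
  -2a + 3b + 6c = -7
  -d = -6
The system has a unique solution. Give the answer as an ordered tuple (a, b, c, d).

(-1/2, -4/3, -2/3, 6)

Form the augmented matrix and row-reduce:
  [ -2   0   6   3  |  15 ]
  [  0  -9  -3   0  |  14 ]
  [ -2   3   6   0  |  -7 ]
  [  0   0   0  -1  |  -6 ]
Multiply R1 by -1/2.
  [  1   0  -3  -3/2  |  -15/2 ]
  [  0  -9  -3     0  |     14 ]
  [ -2   3   6     0  |     -7 ]
  [  0   0   0    -1  |     -6 ]
Add 2 times R1 to R3.
  [ 1   0  -3  -3/2  |  -15/2 ]
  [ 0  -9  -3     0  |     14 ]
  [ 0   3   0    -3  |    -22 ]
  [ 0   0   0    -1  |     -6 ]
Multiply R2 by -1/9.
  [ 1  0   -3  -3/2  |  -15/2 ]
  [ 0  1  1/3     0  |  -14/9 ]
  [ 0  3    0    -3  |    -22 ]
  [ 0  0    0    -1  |     -6 ]
Subtract 3 times R2 from R3.
  [ 1  0   -3  -3/2  |  -15/2 ]
  [ 0  1  1/3     0  |  -14/9 ]
  [ 0  0   -1    -3  |  -52/3 ]
  [ 0  0    0    -1  |     -6 ]
Multiply R3 by -1.
  [ 1  0   -3  -3/2  |  -15/2 ]
  [ 0  1  1/3     0  |  -14/9 ]
  [ 0  0    1     3  |   52/3 ]
  [ 0  0    0    -1  |     -6 ]
Multiply R4 by -1.
  [ 1  0   -3  -3/2  |  -15/2 ]
  [ 0  1  1/3     0  |  -14/9 ]
  [ 0  0    1     3  |   52/3 ]
  [ 0  0    0     1  |      6 ]
Subtract 3 times R4 from R3.
  [ 1  0   -3  -3/2  |  -15/2 ]
  [ 0  1  1/3     0  |  -14/9 ]
  [ 0  0    1     0  |   -2/3 ]
  [ 0  0    0     1  |      6 ]
Add 3/2 times R4 to R1.
  [ 1  0   -3  0  |    3/2 ]
  [ 0  1  1/3  0  |  -14/9 ]
  [ 0  0    1  0  |   -2/3 ]
  [ 0  0    0  1  |      6 ]
Subtract 1/3 times R3 from R2.
  [ 1  0  -3  0  |   3/2 ]
  [ 0  1   0  0  |  -4/3 ]
  [ 0  0   1  0  |  -2/3 ]
  [ 0  0   0  1  |     6 ]
Add 3 times R3 to R1.
  [ 1  0  0  0  |  -1/2 ]
  [ 0  1  0  0  |  -4/3 ]
  [ 0  0  1  0  |  -2/3 ]
  [ 0  0  0  1  |     6 ]
Reading off the last column: a = -1/2, b = -4/3, c = -2/3, d = 6.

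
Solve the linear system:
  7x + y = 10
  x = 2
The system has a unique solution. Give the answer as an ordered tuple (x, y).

Form the augmented matrix and row-reduce:
  [ 7  1  |  10 ]
  [ 1  0  |   2 ]
r1 → 1/7·r1
  [ 1  1/7  |  10/7 ]
  [ 1    0  |     2 ]
r2 → r2 − r1
  [ 1   1/7  |  10/7 ]
  [ 0  -1/7  |   4/7 ]
r2 → -7·r2
  [ 1  1/7  |  10/7 ]
  [ 0    1  |    -4 ]
r1 → r1 − 1/7·r2
  [ 1  0  |   2 ]
  [ 0  1  |  -4 ]
Reading off the last column: x = 2, y = -4.

(2, -4)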